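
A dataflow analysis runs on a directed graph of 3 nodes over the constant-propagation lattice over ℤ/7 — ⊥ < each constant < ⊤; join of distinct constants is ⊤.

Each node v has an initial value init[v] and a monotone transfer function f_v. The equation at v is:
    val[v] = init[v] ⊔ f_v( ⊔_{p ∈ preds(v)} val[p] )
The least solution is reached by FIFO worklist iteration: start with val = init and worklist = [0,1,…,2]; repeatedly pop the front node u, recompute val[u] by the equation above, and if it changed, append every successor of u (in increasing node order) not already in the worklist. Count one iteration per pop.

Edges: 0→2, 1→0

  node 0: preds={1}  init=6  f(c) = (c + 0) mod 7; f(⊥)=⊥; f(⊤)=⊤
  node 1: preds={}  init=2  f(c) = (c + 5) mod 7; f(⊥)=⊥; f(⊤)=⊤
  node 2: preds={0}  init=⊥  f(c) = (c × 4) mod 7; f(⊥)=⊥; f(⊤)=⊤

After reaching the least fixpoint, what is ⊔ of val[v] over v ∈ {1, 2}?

⊤

Iteration log — 3 steps:
  step 1. node 0  ⊔preds=2  new=⊤  old=6  +wl: 
  step 2. node 1  ⊔preds=⊥  new=2  stable
  step 3. node 2  ⊔preds=⊤  new=⊤  old=⊥  +wl: 

Least fixpoint reached:
  node 0: ⊤
  node 1: 2
  node 2: ⊤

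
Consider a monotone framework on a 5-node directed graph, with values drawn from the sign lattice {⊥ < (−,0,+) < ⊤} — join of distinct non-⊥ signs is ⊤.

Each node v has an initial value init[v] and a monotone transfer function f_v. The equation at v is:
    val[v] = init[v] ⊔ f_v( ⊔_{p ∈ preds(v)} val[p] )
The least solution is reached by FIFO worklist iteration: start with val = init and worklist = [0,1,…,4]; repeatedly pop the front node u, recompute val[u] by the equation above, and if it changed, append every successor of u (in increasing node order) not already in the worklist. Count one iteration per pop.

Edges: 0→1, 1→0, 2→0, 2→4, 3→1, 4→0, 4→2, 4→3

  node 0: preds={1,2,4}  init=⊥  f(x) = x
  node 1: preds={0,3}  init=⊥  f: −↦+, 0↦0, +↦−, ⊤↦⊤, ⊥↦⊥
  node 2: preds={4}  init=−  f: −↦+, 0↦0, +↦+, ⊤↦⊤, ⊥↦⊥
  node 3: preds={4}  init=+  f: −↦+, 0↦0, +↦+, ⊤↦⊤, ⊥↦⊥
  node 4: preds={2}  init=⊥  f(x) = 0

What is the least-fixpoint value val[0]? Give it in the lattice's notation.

⊤

Trace (11 dequeues):
  [1] u=0 | in − | out − | prev ⊥ | push {}
  [2] u=1 | in ⊤ | out ⊤ | prev ⊥ | push {0}
  [3] u=2 | in ⊥ | out − | ==
  [4] u=3 | in ⊥ | out + | ==
  [5] u=4 | in − | out 0 | prev ⊥ | push {2,3}
  [6] u=0 | in ⊤ | out ⊤ | prev − | push {1}
  [7] u=2 | in 0 | out ⊤ | prev − | push {0,4}
  [8] u=3 | in 0 | out ⊤ | prev + | push {}
  [9] u=1 | in ⊤ | out ⊤ | ==
  [10] u=0 | in ⊤ | out ⊤ | ==
  [11] u=4 | in ⊤ | out 0 | ==

Converged values:
  [0] ⊤
  [1] ⊤
  [2] ⊤
  [3] ⊤
  [4] 0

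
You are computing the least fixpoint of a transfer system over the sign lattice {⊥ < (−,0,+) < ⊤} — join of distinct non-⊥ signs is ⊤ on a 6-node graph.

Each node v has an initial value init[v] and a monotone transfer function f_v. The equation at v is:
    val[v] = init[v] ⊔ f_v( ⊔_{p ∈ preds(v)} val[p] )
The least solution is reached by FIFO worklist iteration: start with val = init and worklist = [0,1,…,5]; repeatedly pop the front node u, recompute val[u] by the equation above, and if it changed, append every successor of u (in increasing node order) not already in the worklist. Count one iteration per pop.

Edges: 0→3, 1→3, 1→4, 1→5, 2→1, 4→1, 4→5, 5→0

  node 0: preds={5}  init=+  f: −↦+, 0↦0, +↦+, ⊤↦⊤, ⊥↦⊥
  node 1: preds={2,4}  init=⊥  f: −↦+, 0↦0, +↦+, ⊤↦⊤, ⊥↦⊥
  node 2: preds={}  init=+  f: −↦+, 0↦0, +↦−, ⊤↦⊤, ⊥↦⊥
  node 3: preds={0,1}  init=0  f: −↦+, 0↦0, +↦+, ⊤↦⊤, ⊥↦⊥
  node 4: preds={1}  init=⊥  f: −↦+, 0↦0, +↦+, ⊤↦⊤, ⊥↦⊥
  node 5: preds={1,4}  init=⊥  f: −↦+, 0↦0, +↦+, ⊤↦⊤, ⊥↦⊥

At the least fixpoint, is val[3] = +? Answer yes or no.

no

Iteration log — 8 steps:
  step 1. node 0  ⊔preds=⊥  new=+  stable
  step 2. node 1  ⊔preds=+  new=+  old=⊥  +wl: 
  step 3. node 2  ⊔preds=⊥  new=+  stable
  step 4. node 3  ⊔preds=+  new=⊤  old=0  +wl: 
  step 5. node 4  ⊔preds=+  new=+  old=⊥  +wl: 1
  step 6. node 5  ⊔preds=+  new=+  old=⊥  +wl: 0
  step 7. node 1  ⊔preds=+  new=+  stable
  step 8. node 0  ⊔preds=+  new=+  stable

Least fixpoint reached:
  node 0: +
  node 1: +
  node 2: +
  node 3: ⊤
  node 4: +
  node 5: +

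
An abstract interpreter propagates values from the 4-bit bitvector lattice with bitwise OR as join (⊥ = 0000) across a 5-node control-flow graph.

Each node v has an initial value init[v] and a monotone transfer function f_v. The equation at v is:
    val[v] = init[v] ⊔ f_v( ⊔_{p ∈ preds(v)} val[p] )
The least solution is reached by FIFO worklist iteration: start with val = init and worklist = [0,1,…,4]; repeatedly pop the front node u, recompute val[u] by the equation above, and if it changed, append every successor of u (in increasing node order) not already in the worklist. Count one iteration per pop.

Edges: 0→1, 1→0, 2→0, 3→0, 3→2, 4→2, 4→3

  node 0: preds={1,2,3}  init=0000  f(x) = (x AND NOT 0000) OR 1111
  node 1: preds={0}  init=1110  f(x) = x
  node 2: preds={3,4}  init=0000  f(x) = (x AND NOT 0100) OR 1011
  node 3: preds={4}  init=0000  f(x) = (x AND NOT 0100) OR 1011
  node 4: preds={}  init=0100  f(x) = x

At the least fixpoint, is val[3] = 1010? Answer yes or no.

no

Worklist (7 pops):
  #1 pop 0: in=1110 → 1111 (was 0000); enqueue []
  #2 pop 1: in=1111 → 1111 (was 1110); enqueue [0]
  #3 pop 2: in=0100 → 1011 (was 0000); enqueue []
  #4 pop 3: in=0100 → 1011 (was 0000); enqueue [2]
  #5 pop 4: in=0000 → 0100 (no change)
  #6 pop 0: in=1111 → 1111 (no change)
  #7 pop 2: in=1111 → 1011 (no change)

Fixpoint:
  val[0] = 1111
  val[1] = 1111
  val[2] = 1011
  val[3] = 1011
  val[4] = 0100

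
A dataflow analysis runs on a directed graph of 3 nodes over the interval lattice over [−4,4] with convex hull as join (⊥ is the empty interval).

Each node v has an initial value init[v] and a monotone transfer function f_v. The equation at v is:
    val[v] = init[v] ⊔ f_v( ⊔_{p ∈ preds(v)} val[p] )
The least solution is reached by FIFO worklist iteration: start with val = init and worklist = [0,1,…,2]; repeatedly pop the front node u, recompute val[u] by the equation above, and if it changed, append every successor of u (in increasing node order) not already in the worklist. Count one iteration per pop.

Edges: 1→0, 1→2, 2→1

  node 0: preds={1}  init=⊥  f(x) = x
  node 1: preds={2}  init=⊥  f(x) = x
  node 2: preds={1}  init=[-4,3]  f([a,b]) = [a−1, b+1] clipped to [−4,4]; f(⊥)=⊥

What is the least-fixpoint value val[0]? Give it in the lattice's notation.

Trace (7 dequeues):
  [1] u=0 | in ⊥ | out ⊥ | ==
  [2] u=1 | in [-4,3] | out [-4,3] | prev ⊥ | push {0}
  [3] u=2 | in [-4,3] | out [-4,4] | prev [-4,3] | push {1}
  [4] u=0 | in [-4,3] | out [-4,3] | prev ⊥ | push {}
  [5] u=1 | in [-4,4] | out [-4,4] | prev [-4,3] | push {0,2}
  [6] u=0 | in [-4,4] | out [-4,4] | prev [-4,3] | push {}
  [7] u=2 | in [-4,4] | out [-4,4] | ==

Converged values:
  [0] [-4,4]
  [1] [-4,4]
  [2] [-4,4]

[-4,4]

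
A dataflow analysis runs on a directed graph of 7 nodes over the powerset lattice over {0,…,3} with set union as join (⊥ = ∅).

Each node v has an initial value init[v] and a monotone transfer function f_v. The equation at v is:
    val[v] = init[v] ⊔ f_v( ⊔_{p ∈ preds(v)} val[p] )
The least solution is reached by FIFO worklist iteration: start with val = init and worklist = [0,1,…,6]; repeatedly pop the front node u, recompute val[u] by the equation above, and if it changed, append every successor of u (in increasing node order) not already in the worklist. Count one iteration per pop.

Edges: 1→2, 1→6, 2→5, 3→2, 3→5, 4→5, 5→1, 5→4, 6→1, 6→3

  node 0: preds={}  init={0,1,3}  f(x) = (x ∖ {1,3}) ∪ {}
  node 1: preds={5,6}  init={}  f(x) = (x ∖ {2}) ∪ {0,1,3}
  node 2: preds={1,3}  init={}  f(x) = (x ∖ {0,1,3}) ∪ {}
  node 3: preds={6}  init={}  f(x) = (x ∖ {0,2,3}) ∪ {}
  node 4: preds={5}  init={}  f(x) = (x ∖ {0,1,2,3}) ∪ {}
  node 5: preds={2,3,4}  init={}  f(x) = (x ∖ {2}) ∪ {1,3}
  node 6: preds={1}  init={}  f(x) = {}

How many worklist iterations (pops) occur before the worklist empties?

Iteration log — 9 steps:
  step 1. node 0  ⊔preds={}  new={0,1,3}  stable
  step 2. node 1  ⊔preds={}  new={0,1,3}  old={}  +wl: 
  step 3. node 2  ⊔preds={0,1,3}  new={}  stable
  step 4. node 3  ⊔preds={}  new={}  stable
  step 5. node 4  ⊔preds={}  new={}  stable
  step 6. node 5  ⊔preds={}  new={1,3}  old={}  +wl: 1,4
  step 7. node 6  ⊔preds={0,1,3}  new={}  stable
  step 8. node 1  ⊔preds={1,3}  new={0,1,3}  stable
  step 9. node 4  ⊔preds={1,3}  new={}  stable

Least fixpoint reached:
  node 0: {0,1,3}
  node 1: {0,1,3}
  node 2: {}
  node 3: {}
  node 4: {}
  node 5: {1,3}
  node 6: {}

9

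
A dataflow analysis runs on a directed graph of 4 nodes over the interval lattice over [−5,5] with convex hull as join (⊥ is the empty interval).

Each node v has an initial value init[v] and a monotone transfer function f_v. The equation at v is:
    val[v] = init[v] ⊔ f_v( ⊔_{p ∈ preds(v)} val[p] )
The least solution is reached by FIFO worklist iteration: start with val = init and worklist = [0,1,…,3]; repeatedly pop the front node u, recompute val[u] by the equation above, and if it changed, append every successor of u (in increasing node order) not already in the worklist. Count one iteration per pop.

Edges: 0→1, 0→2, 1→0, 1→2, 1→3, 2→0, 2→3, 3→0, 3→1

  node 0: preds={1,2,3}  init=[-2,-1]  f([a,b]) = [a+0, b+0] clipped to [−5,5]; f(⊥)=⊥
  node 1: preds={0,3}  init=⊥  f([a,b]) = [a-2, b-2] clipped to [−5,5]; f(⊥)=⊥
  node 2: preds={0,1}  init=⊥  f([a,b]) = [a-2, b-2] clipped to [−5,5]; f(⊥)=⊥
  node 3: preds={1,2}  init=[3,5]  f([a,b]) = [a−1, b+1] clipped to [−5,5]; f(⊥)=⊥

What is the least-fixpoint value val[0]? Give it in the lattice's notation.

[-5,5]

Trace (9 dequeues):
  [1] u=0 | in [3,5] | out [-2,5] | prev [-2,-1] | push {}
  [2] u=1 | in [-2,5] | out [-4,3] | prev ⊥ | push {0}
  [3] u=2 | in [-4,5] | out [-5,3] | prev ⊥ | push {}
  [4] u=3 | in [-5,3] | out [-5,5] | prev [3,5] | push {1}
  [5] u=0 | in [-5,5] | out [-5,5] | prev [-2,5] | push {2}
  [6] u=1 | in [-5,5] | out [-5,3] | prev [-4,3] | push {0,3}
  [7] u=2 | in [-5,5] | out [-5,3] | ==
  [8] u=0 | in [-5,5] | out [-5,5] | ==
  [9] u=3 | in [-5,3] | out [-5,5] | ==

Converged values:
  [0] [-5,5]
  [1] [-5,3]
  [2] [-5,3]
  [3] [-5,5]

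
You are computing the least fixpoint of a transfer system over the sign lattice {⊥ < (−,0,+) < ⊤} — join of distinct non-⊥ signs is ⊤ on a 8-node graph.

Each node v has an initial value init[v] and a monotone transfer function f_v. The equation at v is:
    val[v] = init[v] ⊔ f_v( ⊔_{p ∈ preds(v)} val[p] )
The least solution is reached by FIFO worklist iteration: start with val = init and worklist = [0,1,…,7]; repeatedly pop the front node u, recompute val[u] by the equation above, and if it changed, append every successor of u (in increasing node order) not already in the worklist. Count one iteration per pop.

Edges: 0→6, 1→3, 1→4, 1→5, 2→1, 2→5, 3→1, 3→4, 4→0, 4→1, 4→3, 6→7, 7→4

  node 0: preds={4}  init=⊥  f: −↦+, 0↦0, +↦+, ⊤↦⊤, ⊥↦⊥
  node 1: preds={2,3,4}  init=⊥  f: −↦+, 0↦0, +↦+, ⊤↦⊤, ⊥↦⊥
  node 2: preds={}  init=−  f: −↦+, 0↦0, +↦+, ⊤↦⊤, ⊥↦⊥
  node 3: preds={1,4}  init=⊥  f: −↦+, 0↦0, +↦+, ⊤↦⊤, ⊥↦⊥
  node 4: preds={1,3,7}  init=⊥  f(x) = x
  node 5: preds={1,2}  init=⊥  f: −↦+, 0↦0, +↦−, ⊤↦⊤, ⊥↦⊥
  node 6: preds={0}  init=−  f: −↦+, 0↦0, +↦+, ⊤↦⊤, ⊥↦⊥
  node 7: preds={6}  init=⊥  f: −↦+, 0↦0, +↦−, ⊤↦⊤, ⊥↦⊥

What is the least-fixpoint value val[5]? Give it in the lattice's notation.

⊤

Trace (20 dequeues):
  [1] u=0 | in ⊥ | out ⊥ | ==
  [2] u=1 | in − | out + | prev ⊥ | push {}
  [3] u=2 | in ⊥ | out − | ==
  [4] u=3 | in + | out + | prev ⊥ | push {1}
  [5] u=4 | in + | out + | prev ⊥ | push {0,3}
  [6] u=5 | in ⊤ | out ⊤ | prev ⊥ | push {}
  [7] u=6 | in ⊥ | out − | ==
  [8] u=7 | in − | out + | prev ⊥ | push {4}
  [9] u=1 | in ⊤ | out ⊤ | prev + | push {5}
  [10] u=0 | in + | out + | prev ⊥ | push {6}
  [11] u=3 | in ⊤ | out ⊤ | prev + | push {1}
  [12] u=4 | in ⊤ | out ⊤ | prev + | push {0,3}
  [13] u=5 | in ⊤ | out ⊤ | ==
  [14] u=6 | in + | out ⊤ | prev − | push {7}
  [15] u=1 | in ⊤ | out ⊤ | ==
  [16] u=0 | in ⊤ | out ⊤ | prev + | push {6}
  [17] u=3 | in ⊤ | out ⊤ | ==
  [18] u=7 | in ⊤ | out ⊤ | prev + | push {4}
  [19] u=6 | in ⊤ | out ⊤ | ==
  [20] u=4 | in ⊤ | out ⊤ | ==

Converged values:
  [0] ⊤
  [1] ⊤
  [2] −
  [3] ⊤
  [4] ⊤
  [5] ⊤
  [6] ⊤
  [7] ⊤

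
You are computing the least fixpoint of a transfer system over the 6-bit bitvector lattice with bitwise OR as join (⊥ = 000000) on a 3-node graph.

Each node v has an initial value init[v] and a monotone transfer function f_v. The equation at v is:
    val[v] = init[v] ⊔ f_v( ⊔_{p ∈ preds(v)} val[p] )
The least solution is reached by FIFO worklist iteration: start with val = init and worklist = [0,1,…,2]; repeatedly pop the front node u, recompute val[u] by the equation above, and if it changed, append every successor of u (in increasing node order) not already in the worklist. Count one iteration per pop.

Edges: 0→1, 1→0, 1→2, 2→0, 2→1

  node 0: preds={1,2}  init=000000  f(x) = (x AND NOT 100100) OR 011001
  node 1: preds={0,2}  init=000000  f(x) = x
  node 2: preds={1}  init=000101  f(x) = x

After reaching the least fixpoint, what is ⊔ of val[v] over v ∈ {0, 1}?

011101

Iteration log — 5 steps:
  step 1. node 0  ⊔preds=000101  new=011001  old=000000  +wl: 
  step 2. node 1  ⊔preds=011101  new=011101  old=000000  +wl: 0
  step 3. node 2  ⊔preds=011101  new=011101  old=000101  +wl: 1
  step 4. node 0  ⊔preds=011101  new=011001  stable
  step 5. node 1  ⊔preds=011101  new=011101  stable

Least fixpoint reached:
  node 0: 011001
  node 1: 011101
  node 2: 011101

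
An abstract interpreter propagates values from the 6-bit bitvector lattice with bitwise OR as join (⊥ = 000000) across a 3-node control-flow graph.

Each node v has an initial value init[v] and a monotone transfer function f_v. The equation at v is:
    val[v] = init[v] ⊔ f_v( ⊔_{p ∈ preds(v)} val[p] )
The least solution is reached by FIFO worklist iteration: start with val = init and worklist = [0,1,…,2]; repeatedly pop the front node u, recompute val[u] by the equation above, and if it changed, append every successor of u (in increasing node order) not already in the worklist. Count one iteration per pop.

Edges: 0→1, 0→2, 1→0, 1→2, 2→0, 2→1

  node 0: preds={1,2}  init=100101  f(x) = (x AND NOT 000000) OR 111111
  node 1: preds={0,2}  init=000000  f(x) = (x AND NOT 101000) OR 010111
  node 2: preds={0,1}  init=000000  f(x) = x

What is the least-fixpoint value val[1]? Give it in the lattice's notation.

010111

Trace (5 dequeues):
  [1] u=0 | in 000000 | out 111111 | prev 100101 | push {}
  [2] u=1 | in 111111 | out 010111 | prev 000000 | push {0}
  [3] u=2 | in 111111 | out 111111 | prev 000000 | push {1}
  [4] u=0 | in 111111 | out 111111 | ==
  [5] u=1 | in 111111 | out 010111 | ==

Converged values:
  [0] 111111
  [1] 010111
  [2] 111111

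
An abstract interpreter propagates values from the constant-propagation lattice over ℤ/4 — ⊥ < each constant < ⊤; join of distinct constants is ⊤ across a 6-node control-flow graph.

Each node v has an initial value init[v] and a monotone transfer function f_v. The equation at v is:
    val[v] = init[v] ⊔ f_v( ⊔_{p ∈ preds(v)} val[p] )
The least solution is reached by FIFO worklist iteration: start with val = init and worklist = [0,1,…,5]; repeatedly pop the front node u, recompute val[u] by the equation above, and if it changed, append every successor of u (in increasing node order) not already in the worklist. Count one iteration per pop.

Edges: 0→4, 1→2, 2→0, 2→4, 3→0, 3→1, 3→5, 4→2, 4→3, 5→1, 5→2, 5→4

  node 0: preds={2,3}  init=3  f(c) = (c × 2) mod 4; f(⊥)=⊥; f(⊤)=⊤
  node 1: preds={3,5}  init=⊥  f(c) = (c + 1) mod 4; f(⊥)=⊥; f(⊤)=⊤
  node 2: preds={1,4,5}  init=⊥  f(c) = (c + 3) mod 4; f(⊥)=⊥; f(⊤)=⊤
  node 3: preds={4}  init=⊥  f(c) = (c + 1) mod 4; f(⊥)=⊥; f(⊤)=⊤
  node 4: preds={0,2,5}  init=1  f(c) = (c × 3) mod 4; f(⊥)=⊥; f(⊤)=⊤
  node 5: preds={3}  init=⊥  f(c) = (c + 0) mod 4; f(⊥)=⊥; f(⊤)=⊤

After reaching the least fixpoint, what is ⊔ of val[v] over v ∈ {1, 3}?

Worklist (17 pops):
  #1 pop 0: in=⊥ → 3 (no change)
  #2 pop 1: in=⊥ → ⊥ (no change)
  #3 pop 2: in=1 → 0 (was ⊥); enqueue [0]
  #4 pop 3: in=1 → 2 (was ⊥); enqueue [1]
  #5 pop 4: in=⊤ → ⊤ (was 1); enqueue [2,3]
  #6 pop 5: in=2 → 2 (was ⊥); enqueue [4]
  #7 pop 0: in=⊤ → ⊤ (was 3); enqueue []
  #8 pop 1: in=2 → 3 (was ⊥); enqueue []
  #9 pop 2: in=⊤ → ⊤ (was 0); enqueue [0]
  #10 pop 3: in=⊤ → ⊤ (was 2); enqueue [1,5]
  #11 pop 4: in=⊤ → ⊤ (no change)
  #12 pop 0: in=⊤ → ⊤ (no change)
  #13 pop 1: in=⊤ → ⊤ (was 3); enqueue [2]
  #14 pop 5: in=⊤ → ⊤ (was 2); enqueue [1,4]
  #15 pop 2: in=⊤ → ⊤ (no change)
  #16 pop 1: in=⊤ → ⊤ (no change)
  #17 pop 4: in=⊤ → ⊤ (no change)

Fixpoint:
  val[0] = ⊤
  val[1] = ⊤
  val[2] = ⊤
  val[3] = ⊤
  val[4] = ⊤
  val[5] = ⊤

⊤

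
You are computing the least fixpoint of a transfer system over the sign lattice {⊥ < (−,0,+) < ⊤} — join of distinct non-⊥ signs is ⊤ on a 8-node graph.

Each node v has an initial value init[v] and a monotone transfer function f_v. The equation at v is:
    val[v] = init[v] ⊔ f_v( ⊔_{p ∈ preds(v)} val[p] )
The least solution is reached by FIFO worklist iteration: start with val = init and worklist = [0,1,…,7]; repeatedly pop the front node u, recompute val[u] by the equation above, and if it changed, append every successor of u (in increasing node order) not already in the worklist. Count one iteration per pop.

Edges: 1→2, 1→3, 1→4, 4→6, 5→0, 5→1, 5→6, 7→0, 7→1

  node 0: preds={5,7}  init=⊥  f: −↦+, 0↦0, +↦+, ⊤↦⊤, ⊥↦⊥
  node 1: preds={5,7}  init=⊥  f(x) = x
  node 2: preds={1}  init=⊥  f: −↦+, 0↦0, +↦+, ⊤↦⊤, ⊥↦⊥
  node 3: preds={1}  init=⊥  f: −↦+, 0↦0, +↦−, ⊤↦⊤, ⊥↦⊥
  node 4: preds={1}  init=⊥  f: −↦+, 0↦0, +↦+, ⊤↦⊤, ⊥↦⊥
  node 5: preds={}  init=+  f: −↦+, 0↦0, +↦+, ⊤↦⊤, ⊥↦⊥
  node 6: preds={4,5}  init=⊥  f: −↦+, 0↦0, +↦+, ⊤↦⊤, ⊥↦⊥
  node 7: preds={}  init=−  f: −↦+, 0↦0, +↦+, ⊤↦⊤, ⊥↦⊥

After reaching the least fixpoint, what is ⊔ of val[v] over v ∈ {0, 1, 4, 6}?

⊤

Worklist (8 pops):
  #1 pop 0: in=⊤ → ⊤ (was ⊥); enqueue []
  #2 pop 1: in=⊤ → ⊤ (was ⊥); enqueue []
  #3 pop 2: in=⊤ → ⊤ (was ⊥); enqueue []
  #4 pop 3: in=⊤ → ⊤ (was ⊥); enqueue []
  #5 pop 4: in=⊤ → ⊤ (was ⊥); enqueue []
  #6 pop 5: in=⊥ → + (no change)
  #7 pop 6: in=⊤ → ⊤ (was ⊥); enqueue []
  #8 pop 7: in=⊥ → − (no change)

Fixpoint:
  val[0] = ⊤
  val[1] = ⊤
  val[2] = ⊤
  val[3] = ⊤
  val[4] = ⊤
  val[5] = +
  val[6] = ⊤
  val[7] = −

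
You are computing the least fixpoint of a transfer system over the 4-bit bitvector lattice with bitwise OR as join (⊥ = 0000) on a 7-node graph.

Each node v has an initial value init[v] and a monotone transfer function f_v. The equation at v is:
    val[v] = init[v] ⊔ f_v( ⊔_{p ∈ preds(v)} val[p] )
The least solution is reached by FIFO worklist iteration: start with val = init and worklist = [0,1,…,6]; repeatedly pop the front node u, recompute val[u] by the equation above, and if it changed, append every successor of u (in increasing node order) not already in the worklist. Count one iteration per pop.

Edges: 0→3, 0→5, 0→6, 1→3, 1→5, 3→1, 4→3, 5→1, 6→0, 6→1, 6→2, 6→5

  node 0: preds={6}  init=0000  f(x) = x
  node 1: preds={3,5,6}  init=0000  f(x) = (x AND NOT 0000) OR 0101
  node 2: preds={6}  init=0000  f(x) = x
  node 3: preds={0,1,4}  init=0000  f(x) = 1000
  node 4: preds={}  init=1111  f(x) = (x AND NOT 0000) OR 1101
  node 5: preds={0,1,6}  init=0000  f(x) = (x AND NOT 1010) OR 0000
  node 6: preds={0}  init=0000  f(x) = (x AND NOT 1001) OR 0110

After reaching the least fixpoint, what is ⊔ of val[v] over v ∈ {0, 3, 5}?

Trace (13 dequeues):
  [1] u=0 | in 0000 | out 0000 | ==
  [2] u=1 | in 0000 | out 0101 | prev 0000 | push {}
  [3] u=2 | in 0000 | out 0000 | ==
  [4] u=3 | in 1111 | out 1000 | prev 0000 | push {1}
  [5] u=4 | in 0000 | out 1111 | ==
  [6] u=5 | in 0101 | out 0101 | prev 0000 | push {}
  [7] u=6 | in 0000 | out 0110 | prev 0000 | push {0,2,5}
  [8] u=1 | in 1111 | out 1111 | prev 0101 | push {3}
  [9] u=0 | in 0110 | out 0110 | prev 0000 | push {6}
  [10] u=2 | in 0110 | out 0110 | prev 0000 | push {}
  [11] u=5 | in 1111 | out 0101 | ==
  [12] u=3 | in 1111 | out 1000 | ==
  [13] u=6 | in 0110 | out 0110 | ==

Converged values:
  [0] 0110
  [1] 1111
  [2] 0110
  [3] 1000
  [4] 1111
  [5] 0101
  [6] 0110

1111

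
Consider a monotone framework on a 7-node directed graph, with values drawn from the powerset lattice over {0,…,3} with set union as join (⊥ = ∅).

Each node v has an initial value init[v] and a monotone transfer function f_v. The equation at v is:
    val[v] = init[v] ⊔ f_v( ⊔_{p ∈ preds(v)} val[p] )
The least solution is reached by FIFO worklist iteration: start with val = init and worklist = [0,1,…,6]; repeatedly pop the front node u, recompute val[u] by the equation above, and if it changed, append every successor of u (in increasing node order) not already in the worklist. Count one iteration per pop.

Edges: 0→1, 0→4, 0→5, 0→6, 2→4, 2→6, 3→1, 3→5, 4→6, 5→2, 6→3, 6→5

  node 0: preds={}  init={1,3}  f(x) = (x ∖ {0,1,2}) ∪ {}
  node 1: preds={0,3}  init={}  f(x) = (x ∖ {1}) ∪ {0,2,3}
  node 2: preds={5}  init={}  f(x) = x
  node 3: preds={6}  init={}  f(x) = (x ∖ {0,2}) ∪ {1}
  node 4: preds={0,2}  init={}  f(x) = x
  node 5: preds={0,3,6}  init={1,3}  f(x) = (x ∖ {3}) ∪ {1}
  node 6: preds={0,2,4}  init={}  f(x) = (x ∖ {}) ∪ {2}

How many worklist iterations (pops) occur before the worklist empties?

14

Iteration log — 14 steps:
  step 1. node 0  ⊔preds={}  new={1,3}  stable
  step 2. node 1  ⊔preds={1,3}  new={0,2,3}  old={}  +wl: 
  step 3. node 2  ⊔preds={1,3}  new={1,3}  old={}  +wl: 
  step 4. node 3  ⊔preds={}  new={1}  old={}  +wl: 1
  step 5. node 4  ⊔preds={1,3}  new={1,3}  old={}  +wl: 
  step 6. node 5  ⊔preds={1,3}  new={1,3}  stable
  step 7. node 6  ⊔preds={1,3}  new={1,2,3}  old={}  +wl: 3,5
  step 8. node 1  ⊔preds={1,3}  new={0,2,3}  stable
  step 9. node 3  ⊔preds={1,2,3}  new={1,3}  old={1}  +wl: 1
  step 10. node 5  ⊔preds={1,2,3}  new={1,2,3}  old={1,3}  +wl: 2
  step 11. node 1  ⊔preds={1,3}  new={0,2,3}  stable
  step 12. node 2  ⊔preds={1,2,3}  new={1,2,3}  old={1,3}  +wl: 4,6
  step 13. node 4  ⊔preds={1,2,3}  new={1,2,3}  old={1,3}  +wl: 
  step 14. node 6  ⊔preds={1,2,3}  new={1,2,3}  stable

Least fixpoint reached:
  node 0: {1,3}
  node 1: {0,2,3}
  node 2: {1,2,3}
  node 3: {1,3}
  node 4: {1,2,3}
  node 5: {1,2,3}
  node 6: {1,2,3}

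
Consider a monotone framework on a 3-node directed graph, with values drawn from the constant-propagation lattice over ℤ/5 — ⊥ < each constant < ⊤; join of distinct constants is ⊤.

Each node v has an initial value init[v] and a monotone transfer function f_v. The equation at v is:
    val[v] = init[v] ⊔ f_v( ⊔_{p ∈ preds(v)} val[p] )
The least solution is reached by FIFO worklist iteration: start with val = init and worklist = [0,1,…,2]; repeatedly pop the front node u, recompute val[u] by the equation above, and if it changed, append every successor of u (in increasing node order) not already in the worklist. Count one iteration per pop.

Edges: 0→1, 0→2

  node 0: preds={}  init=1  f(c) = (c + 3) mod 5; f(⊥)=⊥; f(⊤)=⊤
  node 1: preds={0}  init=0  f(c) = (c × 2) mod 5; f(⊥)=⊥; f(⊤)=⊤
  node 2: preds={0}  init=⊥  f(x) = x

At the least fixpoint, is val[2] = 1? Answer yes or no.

Iteration log — 3 steps:
  step 1. node 0  ⊔preds=⊥  new=1  stable
  step 2. node 1  ⊔preds=1  new=⊤  old=0  +wl: 
  step 3. node 2  ⊔preds=1  new=1  old=⊥  +wl: 

Least fixpoint reached:
  node 0: 1
  node 1: ⊤
  node 2: 1

yes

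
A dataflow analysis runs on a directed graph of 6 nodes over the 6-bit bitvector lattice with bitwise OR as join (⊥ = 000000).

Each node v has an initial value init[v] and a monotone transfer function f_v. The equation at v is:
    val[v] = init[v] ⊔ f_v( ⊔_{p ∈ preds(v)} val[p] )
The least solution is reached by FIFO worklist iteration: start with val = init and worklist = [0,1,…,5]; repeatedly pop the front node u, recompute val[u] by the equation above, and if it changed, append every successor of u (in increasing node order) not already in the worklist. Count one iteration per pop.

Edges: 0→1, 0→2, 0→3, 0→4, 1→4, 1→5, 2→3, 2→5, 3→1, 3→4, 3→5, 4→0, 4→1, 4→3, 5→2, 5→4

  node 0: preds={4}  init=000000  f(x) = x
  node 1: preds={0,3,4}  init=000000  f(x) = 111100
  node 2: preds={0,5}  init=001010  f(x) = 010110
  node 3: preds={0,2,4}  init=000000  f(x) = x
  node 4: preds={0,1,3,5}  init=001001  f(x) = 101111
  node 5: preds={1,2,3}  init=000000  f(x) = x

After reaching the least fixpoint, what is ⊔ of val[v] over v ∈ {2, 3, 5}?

Trace (13 dequeues):
  [1] u=0 | in 001001 | out 001001 | prev 000000 | push {}
  [2] u=1 | in 001001 | out 111100 | prev 000000 | push {}
  [3] u=2 | in 001001 | out 011110 | prev 001010 | push {}
  [4] u=3 | in 011111 | out 011111 | prev 000000 | push {1}
  [5] u=4 | in 111111 | out 101111 | prev 001001 | push {0,3}
  [6] u=5 | in 111111 | out 111111 | prev 000000 | push {2,4}
  [7] u=1 | in 111111 | out 111100 | ==
  [8] u=0 | in 101111 | out 101111 | prev 001001 | push {1}
  [9] u=3 | in 111111 | out 111111 | prev 011111 | push {5}
  [10] u=2 | in 111111 | out 011110 | ==
  [11] u=4 | in 111111 | out 101111 | ==
  [12] u=1 | in 111111 | out 111100 | ==
  [13] u=5 | in 111111 | out 111111 | ==

Converged values:
  [0] 101111
  [1] 111100
  [2] 011110
  [3] 111111
  [4] 101111
  [5] 111111

111111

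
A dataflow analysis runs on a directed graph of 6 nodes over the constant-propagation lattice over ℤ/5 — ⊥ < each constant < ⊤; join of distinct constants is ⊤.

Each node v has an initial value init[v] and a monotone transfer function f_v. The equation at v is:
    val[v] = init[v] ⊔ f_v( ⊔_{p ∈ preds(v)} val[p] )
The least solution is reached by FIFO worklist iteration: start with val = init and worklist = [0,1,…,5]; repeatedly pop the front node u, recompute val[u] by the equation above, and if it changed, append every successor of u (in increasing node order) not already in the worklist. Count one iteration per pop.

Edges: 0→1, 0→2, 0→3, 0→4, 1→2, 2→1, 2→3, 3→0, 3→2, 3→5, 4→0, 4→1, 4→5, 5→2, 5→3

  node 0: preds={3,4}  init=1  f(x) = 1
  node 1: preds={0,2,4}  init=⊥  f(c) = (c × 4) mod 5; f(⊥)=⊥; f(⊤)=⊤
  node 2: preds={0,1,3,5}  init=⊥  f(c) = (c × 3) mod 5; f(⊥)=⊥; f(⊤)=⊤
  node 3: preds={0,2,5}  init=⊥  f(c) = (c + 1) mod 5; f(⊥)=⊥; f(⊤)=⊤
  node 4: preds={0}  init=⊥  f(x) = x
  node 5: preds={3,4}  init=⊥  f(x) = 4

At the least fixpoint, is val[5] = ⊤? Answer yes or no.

Worklist (10 pops):
  #1 pop 0: in=⊥ → 1 (no change)
  #2 pop 1: in=1 → 4 (was ⊥); enqueue []
  #3 pop 2: in=⊤ → ⊤ (was ⊥); enqueue [1]
  #4 pop 3: in=⊤ → ⊤ (was ⊥); enqueue [0,2]
  #5 pop 4: in=1 → 1 (was ⊥); enqueue []
  #6 pop 5: in=⊤ → 4 (was ⊥); enqueue [3]
  #7 pop 1: in=⊤ → ⊤ (was 4); enqueue []
  #8 pop 0: in=⊤ → 1 (no change)
  #9 pop 2: in=⊤ → ⊤ (no change)
  #10 pop 3: in=⊤ → ⊤ (no change)

Fixpoint:
  val[0] = 1
  val[1] = ⊤
  val[2] = ⊤
  val[3] = ⊤
  val[4] = 1
  val[5] = 4

no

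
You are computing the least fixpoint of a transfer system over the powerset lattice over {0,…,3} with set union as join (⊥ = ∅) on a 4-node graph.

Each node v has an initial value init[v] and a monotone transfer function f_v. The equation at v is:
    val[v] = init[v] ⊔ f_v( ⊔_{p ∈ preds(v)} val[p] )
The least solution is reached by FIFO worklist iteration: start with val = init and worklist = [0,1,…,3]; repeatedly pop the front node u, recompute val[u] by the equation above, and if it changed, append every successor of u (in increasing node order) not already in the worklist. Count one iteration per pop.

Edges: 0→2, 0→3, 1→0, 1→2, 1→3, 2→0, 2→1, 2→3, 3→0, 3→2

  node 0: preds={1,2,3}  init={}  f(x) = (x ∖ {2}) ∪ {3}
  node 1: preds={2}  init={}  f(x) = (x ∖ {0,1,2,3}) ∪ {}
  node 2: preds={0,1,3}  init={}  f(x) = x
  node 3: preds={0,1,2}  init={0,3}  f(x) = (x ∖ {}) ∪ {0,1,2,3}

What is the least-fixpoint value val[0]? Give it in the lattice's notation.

{0,1,3}

Worklist (10 pops):
  #1 pop 0: in={0,3} → {0,3} (was {}); enqueue []
  #2 pop 1: in={} → {} (no change)
  #3 pop 2: in={0,3} → {0,3} (was {}); enqueue [0,1]
  #4 pop 3: in={0,3} → {0,1,2,3} (was {0,3}); enqueue [2]
  #5 pop 0: in={0,1,2,3} → {0,1,3} (was {0,3}); enqueue [3]
  #6 pop 1: in={0,3} → {} (no change)
  #7 pop 2: in={0,1,2,3} → {0,1,2,3} (was {0,3}); enqueue [0,1]
  #8 pop 3: in={0,1,2,3} → {0,1,2,3} (no change)
  #9 pop 0: in={0,1,2,3} → {0,1,3} (no change)
  #10 pop 1: in={0,1,2,3} → {} (no change)

Fixpoint:
  val[0] = {0,1,3}
  val[1] = {}
  val[2] = {0,1,2,3}
  val[3] = {0,1,2,3}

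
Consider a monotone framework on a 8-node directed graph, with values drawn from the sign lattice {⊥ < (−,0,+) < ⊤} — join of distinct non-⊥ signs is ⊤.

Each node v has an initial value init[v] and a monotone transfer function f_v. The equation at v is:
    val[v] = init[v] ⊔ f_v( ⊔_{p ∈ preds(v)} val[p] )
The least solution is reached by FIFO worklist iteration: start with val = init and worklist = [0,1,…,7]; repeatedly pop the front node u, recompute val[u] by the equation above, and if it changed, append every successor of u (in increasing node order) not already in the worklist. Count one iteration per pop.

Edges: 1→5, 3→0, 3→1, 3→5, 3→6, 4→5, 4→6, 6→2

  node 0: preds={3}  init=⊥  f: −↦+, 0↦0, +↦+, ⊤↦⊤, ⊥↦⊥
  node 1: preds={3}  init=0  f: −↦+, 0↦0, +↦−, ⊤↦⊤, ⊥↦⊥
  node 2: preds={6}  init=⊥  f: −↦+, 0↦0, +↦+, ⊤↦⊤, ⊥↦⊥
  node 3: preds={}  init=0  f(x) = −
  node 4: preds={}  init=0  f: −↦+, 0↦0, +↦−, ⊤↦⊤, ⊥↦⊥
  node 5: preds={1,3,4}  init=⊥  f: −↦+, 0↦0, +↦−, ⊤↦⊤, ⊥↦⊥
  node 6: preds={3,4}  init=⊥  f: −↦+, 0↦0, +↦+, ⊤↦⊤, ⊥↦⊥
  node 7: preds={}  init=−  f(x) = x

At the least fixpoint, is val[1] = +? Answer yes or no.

Trace (12 dequeues):
  [1] u=0 | in 0 | out 0 | prev ⊥ | push {}
  [2] u=1 | in 0 | out 0 | ==
  [3] u=2 | in ⊥ | out ⊥ | ==
  [4] u=3 | in ⊥ | out ⊤ | prev 0 | push {0,1}
  [5] u=4 | in ⊥ | out 0 | ==
  [6] u=5 | in ⊤ | out ⊤ | prev ⊥ | push {}
  [7] u=6 | in ⊤ | out ⊤ | prev ⊥ | push {2}
  [8] u=7 | in ⊥ | out − | ==
  [9] u=0 | in ⊤ | out ⊤ | prev 0 | push {}
  [10] u=1 | in ⊤ | out ⊤ | prev 0 | push {5}
  [11] u=2 | in ⊤ | out ⊤ | prev ⊥ | push {}
  [12] u=5 | in ⊤ | out ⊤ | ==

Converged values:
  [0] ⊤
  [1] ⊤
  [2] ⊤
  [3] ⊤
  [4] 0
  [5] ⊤
  [6] ⊤
  [7] −

no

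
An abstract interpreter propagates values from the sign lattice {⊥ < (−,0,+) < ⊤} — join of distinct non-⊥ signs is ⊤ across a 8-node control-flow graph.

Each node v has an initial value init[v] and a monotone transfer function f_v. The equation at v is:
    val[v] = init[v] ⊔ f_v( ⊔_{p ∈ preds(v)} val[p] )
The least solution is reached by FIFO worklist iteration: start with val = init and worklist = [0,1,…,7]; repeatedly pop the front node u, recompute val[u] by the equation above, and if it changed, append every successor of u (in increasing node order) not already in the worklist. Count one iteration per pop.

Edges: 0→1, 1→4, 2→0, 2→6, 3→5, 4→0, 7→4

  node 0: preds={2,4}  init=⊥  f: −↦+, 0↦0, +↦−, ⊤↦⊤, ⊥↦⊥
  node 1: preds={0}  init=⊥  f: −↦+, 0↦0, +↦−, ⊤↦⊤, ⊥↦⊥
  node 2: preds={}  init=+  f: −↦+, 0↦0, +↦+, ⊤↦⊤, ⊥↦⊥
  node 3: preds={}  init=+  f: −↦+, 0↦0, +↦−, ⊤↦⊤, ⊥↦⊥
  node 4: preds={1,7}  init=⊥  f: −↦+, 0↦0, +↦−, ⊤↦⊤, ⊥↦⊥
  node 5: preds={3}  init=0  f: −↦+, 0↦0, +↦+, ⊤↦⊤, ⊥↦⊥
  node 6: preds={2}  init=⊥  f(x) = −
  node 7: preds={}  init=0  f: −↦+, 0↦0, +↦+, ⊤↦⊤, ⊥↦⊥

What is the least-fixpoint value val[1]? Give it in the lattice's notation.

Trace (11 dequeues):
  [1] u=0 | in + | out − | prev ⊥ | push {}
  [2] u=1 | in − | out + | prev ⊥ | push {}
  [3] u=2 | in ⊥ | out + | ==
  [4] u=3 | in ⊥ | out + | ==
  [5] u=4 | in ⊤ | out ⊤ | prev ⊥ | push {0}
  [6] u=5 | in + | out ⊤ | prev 0 | push {}
  [7] u=6 | in + | out − | prev ⊥ | push {}
  [8] u=7 | in ⊥ | out 0 | ==
  [9] u=0 | in ⊤ | out ⊤ | prev − | push {1}
  [10] u=1 | in ⊤ | out ⊤ | prev + | push {4}
  [11] u=4 | in ⊤ | out ⊤ | ==

Converged values:
  [0] ⊤
  [1] ⊤
  [2] +
  [3] +
  [4] ⊤
  [5] ⊤
  [6] −
  [7] 0

⊤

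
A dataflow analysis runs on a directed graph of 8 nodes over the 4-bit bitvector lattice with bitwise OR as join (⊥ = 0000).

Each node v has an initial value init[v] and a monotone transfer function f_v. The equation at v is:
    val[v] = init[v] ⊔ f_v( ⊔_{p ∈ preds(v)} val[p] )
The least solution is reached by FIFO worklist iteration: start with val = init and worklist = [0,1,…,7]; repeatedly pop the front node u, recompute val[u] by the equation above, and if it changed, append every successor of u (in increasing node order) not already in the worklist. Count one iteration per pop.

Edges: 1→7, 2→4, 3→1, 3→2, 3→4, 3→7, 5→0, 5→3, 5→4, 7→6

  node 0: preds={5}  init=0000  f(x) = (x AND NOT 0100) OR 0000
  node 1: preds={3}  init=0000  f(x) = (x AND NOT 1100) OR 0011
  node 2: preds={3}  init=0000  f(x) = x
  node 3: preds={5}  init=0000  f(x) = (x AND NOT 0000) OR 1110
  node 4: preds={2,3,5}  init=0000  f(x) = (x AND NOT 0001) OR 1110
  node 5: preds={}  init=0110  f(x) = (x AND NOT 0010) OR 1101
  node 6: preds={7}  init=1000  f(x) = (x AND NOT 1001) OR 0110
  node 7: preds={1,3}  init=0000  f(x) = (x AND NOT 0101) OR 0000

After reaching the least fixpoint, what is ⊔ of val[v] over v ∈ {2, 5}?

1111

Trace (18 dequeues):
  [1] u=0 | in 0110 | out 0010 | prev 0000 | push {}
  [2] u=1 | in 0000 | out 0011 | prev 0000 | push {}
  [3] u=2 | in 0000 | out 0000 | ==
  [4] u=3 | in 0110 | out 1110 | prev 0000 | push {1,2}
  [5] u=4 | in 1110 | out 1110 | prev 0000 | push {}
  [6] u=5 | in 0000 | out 1111 | prev 0110 | push {0,3,4}
  [7] u=6 | in 0000 | out 1110 | prev 1000 | push {}
  [8] u=7 | in 1111 | out 1010 | prev 0000 | push {6}
  [9] u=1 | in 1110 | out 0011 | ==
  [10] u=2 | in 1110 | out 1110 | prev 0000 | push {}
  [11] u=0 | in 1111 | out 1011 | prev 0010 | push {}
  [12] u=3 | in 1111 | out 1111 | prev 1110 | push {1,2,7}
  [13] u=4 | in 1111 | out 1110 | ==
  [14] u=6 | in 1010 | out 1110 | ==
  [15] u=1 | in 1111 | out 0011 | ==
  [16] u=2 | in 1111 | out 1111 | prev 1110 | push {4}
  [17] u=7 | in 1111 | out 1010 | ==
  [18] u=4 | in 1111 | out 1110 | ==

Converged values:
  [0] 1011
  [1] 0011
  [2] 1111
  [3] 1111
  [4] 1110
  [5] 1111
  [6] 1110
  [7] 1010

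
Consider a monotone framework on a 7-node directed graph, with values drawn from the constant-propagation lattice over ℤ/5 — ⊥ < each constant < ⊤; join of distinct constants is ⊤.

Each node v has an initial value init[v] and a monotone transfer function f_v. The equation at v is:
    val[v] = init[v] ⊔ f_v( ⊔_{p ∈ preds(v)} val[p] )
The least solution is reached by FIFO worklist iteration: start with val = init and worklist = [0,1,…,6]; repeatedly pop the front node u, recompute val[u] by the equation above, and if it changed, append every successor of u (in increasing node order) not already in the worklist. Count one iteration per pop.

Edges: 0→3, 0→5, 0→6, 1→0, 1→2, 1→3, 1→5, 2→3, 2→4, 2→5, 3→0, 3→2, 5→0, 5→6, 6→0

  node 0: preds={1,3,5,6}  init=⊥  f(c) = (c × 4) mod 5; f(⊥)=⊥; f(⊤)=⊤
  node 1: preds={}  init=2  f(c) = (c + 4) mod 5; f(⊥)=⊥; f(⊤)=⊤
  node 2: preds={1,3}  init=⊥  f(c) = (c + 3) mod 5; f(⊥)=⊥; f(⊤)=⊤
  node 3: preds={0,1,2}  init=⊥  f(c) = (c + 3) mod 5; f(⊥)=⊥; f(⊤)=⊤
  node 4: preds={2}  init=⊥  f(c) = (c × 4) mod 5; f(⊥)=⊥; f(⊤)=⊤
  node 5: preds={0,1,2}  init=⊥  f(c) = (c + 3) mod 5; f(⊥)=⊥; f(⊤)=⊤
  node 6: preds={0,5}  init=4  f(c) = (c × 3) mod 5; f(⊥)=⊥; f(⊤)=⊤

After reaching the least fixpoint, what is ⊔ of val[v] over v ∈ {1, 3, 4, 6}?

Trace (12 dequeues):
  [1] u=0 | in ⊤ | out ⊤ | prev ⊥ | push {}
  [2] u=1 | in ⊥ | out 2 | ==
  [3] u=2 | in 2 | out 0 | prev ⊥ | push {}
  [4] u=3 | in ⊤ | out ⊤ | prev ⊥ | push {0,2}
  [5] u=4 | in 0 | out 0 | prev ⊥ | push {}
  [6] u=5 | in ⊤ | out ⊤ | prev ⊥ | push {}
  [7] u=6 | in ⊤ | out ⊤ | prev 4 | push {}
  [8] u=0 | in ⊤ | out ⊤ | ==
  [9] u=2 | in ⊤ | out ⊤ | prev 0 | push {3,4,5}
  [10] u=3 | in ⊤ | out ⊤ | ==
  [11] u=4 | in ⊤ | out ⊤ | prev 0 | push {}
  [12] u=5 | in ⊤ | out ⊤ | ==

Converged values:
  [0] ⊤
  [1] 2
  [2] ⊤
  [3] ⊤
  [4] ⊤
  [5] ⊤
  [6] ⊤

⊤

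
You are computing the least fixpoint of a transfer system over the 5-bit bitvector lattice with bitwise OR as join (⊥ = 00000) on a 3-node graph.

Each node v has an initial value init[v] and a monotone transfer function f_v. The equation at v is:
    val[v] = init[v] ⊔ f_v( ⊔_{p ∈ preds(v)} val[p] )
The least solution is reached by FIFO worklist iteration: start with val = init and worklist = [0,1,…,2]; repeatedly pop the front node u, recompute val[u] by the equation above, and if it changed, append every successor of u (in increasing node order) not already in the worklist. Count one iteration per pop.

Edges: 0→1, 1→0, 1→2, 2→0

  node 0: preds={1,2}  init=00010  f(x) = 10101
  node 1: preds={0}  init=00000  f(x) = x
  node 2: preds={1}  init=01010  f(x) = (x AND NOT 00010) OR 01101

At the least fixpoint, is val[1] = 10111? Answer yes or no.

Iteration log — 4 steps:
  step 1. node 0  ⊔preds=01010  new=10111  old=00010  +wl: 
  step 2. node 1  ⊔preds=10111  new=10111  old=00000  +wl: 0
  step 3. node 2  ⊔preds=10111  new=11111  old=01010  +wl: 
  step 4. node 0  ⊔preds=11111  new=10111  stable

Least fixpoint reached:
  node 0: 10111
  node 1: 10111
  node 2: 11111

yes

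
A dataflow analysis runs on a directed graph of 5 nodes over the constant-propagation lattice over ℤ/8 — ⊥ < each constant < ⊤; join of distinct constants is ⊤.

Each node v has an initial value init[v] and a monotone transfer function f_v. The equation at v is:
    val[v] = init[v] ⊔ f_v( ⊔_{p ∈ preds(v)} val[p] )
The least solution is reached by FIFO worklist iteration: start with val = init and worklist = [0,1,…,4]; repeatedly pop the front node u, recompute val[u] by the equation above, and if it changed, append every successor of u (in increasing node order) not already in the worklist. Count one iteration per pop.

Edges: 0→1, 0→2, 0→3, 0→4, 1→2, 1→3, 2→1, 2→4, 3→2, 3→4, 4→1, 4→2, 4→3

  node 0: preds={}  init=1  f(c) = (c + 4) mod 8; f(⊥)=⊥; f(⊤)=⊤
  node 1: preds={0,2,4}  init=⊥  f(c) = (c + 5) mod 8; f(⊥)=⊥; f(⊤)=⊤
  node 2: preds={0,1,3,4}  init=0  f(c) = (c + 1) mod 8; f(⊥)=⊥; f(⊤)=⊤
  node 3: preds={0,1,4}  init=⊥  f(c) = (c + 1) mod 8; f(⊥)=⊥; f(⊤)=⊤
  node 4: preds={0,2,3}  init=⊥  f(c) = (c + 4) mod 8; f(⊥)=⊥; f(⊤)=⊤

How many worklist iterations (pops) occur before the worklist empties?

8

Worklist (8 pops):
  #1 pop 0: in=⊥ → 1 (no change)
  #2 pop 1: in=⊤ → ⊤ (was ⊥); enqueue []
  #3 pop 2: in=⊤ → ⊤ (was 0); enqueue [1]
  #4 pop 3: in=⊤ → ⊤ (was ⊥); enqueue [2]
  #5 pop 4: in=⊤ → ⊤ (was ⊥); enqueue [3]
  #6 pop 1: in=⊤ → ⊤ (no change)
  #7 pop 2: in=⊤ → ⊤ (no change)
  #8 pop 3: in=⊤ → ⊤ (no change)

Fixpoint:
  val[0] = 1
  val[1] = ⊤
  val[2] = ⊤
  val[3] = ⊤
  val[4] = ⊤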